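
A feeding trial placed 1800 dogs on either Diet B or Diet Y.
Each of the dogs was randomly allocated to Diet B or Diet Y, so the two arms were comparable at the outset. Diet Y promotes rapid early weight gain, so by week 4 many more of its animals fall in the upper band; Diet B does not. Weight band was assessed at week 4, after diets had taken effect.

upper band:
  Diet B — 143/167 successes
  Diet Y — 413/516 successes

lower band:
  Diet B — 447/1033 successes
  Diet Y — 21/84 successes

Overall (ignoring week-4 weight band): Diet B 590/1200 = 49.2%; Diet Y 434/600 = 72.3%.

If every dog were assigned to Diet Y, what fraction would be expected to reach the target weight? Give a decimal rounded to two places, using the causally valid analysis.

0.72

Because the diet influences week-4 weight band, week-4 weight band is a post-treatment mediator, not a confounder. Stratifying on it would bias the estimate; the causal effect is the crude pooled difference.
So P(outcome | do(Diet Y)) is just the pooled rate for Diet Y: 434/600 = 0.723.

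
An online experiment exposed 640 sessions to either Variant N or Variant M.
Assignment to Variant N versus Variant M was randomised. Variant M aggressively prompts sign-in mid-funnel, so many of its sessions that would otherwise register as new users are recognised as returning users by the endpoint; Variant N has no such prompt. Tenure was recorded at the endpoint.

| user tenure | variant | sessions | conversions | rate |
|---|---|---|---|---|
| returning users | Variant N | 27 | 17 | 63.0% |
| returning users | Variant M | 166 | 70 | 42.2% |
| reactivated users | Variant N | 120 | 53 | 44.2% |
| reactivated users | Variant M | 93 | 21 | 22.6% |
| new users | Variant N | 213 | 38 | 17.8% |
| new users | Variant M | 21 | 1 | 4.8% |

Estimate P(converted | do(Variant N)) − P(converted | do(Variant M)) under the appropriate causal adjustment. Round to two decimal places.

-0.03

Within every user tenure level Variant N has the higher rate, yet pooled Variant M does — Simpson's reversal.
The distribution of user tenure is itself part of what the variant does — it is an intermediate outcome. Holding it fixed would remove that part of the effect; the total effect is the pooled difference.
The causal difference is the pooled difference: 0.300 − 0.329 = -0.029.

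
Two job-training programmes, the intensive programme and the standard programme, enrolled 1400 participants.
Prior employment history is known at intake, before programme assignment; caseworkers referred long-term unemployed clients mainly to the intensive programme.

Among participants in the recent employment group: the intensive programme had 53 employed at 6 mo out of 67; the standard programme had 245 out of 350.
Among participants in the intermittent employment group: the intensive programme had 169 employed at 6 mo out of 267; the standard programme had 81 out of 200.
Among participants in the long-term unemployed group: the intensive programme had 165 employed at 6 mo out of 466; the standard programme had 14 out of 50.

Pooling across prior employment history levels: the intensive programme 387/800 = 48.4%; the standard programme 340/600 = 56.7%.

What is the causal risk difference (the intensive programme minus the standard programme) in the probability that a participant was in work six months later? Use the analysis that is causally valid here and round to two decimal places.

Prior employment history satisfies the back-door criterion: it is not a descendant of the programme, and it blocks the spurious path from programme to outcome. Adjusting for it (i.e., using the within-prior employment history rates) gives the causal effect.
Adjusting over the population distribution of prior employment history: 0.298·(0.791−0.700) + 0.334·(0.633−0.405) + 0.369·(0.354−0.280) = +0.130.

+0.13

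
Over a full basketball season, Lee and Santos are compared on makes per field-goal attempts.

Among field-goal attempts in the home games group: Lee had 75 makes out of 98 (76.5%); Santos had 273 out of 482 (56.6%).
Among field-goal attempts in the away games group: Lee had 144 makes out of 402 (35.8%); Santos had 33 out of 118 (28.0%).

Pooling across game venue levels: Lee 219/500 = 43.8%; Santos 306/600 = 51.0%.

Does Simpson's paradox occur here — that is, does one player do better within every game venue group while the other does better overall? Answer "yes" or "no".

yes

Within each game venue level (home games 76.5% vs 56.6%; away games 35.8% vs 28.0%), Lee has the higher rate every time. Pooled: 43.8% vs 51.0% — Santos has the higher rate overall. The two comparisons disagree.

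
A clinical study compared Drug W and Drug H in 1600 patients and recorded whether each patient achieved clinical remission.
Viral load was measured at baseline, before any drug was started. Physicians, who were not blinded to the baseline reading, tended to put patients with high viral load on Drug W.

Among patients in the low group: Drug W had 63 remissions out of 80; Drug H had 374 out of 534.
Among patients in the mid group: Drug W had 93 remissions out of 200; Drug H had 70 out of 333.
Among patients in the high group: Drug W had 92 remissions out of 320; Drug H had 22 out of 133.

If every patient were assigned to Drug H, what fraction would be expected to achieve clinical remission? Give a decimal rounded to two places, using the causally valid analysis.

0.39

Drug W is higher inside every viral load stratum but Drug H is higher in aggregate. Whether to stratify depends on how viral load relates to the drug.
Nothing the drug does changes viral load; the imbalance is an allocation artefact. With viral load also predicting the outcome, the pooled figure is confounded, and the within-stratum comparison is the causal one.
Standardising Drug H to the population viral load mix: 0.384·374/534 + 0.333·70/333 + 0.283·22/133 = 0.386.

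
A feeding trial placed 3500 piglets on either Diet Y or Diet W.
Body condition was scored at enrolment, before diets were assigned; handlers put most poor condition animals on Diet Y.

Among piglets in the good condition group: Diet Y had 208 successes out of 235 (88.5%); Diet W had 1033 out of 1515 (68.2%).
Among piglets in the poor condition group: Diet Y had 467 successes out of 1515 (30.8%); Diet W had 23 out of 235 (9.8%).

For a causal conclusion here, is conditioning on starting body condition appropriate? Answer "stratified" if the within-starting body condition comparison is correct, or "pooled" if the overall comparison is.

Starting body condition is set before the diet has any effect — it is not caused by the diet — and it independently drives the outcome. That makes it a confounder, so the causal comparison is within starting body condition levels.
Within each level — good condition: 88.5% vs 68.2%; poor condition: 30.8% vs 9.8% — Diet Y is higher every time.

stratified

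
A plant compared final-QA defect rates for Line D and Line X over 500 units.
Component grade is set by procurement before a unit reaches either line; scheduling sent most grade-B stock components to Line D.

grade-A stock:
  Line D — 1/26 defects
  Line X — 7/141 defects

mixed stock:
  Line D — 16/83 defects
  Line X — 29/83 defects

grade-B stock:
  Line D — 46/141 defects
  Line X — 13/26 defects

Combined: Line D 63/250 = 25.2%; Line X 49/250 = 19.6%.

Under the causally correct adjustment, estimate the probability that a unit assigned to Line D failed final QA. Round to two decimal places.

0.19

The component grade-specific comparison favours Line D throughout, but the pooled figures favour Line X. The question is whether to condition on component grade.
Component grade satisfies the back-door criterion: it is not a descendant of the line, and it blocks the spurious path from line to outcome. Adjusting for it (i.e., using the within-component grade rates) gives the causal effect.
Standardising Line D to the population component grade mix: 0.334·1/26 + 0.332·16/83 + 0.334·46/141 = 0.186.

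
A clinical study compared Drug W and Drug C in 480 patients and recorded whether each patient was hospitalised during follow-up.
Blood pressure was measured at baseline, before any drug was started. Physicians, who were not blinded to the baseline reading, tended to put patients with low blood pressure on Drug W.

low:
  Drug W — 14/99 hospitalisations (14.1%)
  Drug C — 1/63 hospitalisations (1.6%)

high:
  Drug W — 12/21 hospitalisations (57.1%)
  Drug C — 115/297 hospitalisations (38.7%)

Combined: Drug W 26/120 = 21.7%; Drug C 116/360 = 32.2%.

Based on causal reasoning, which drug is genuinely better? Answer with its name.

Drug C

Within every blood pressure level Drug C has the lower rate, yet pooled Drug W does — Simpson's reversal.
Blood pressure is set before the drug has any effect — it is not caused by the drug — and it independently drives the outcome. That makes it a confounder, so the causal comparison is within blood pressure levels.
Within each level — low: 14.1% vs 1.6%; high: 57.1% vs 38.7% — Drug C is lower every time.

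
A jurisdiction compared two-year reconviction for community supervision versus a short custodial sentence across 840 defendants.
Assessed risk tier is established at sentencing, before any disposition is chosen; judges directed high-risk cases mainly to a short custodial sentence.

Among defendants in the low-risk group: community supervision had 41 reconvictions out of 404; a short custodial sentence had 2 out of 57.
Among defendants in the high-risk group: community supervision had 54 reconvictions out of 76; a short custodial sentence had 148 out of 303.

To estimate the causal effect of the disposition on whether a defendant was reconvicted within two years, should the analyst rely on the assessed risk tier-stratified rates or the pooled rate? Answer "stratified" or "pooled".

stratified

Within every assessed risk tier level a short custodial sentence has the lower rate, yet pooled community supervision does — Simpson's reversal.
Nothing the disposition does changes assessed risk tier; the imbalance is an allocation artefact. With assessed risk tier also predicting the outcome, the pooled figure is confounded, and the within-stratum comparison is the causal one.
Within each level — low-risk: 10.1% vs 3.5%; high-risk: 71.1% vs 48.8% — a short custodial sentence is lower every time.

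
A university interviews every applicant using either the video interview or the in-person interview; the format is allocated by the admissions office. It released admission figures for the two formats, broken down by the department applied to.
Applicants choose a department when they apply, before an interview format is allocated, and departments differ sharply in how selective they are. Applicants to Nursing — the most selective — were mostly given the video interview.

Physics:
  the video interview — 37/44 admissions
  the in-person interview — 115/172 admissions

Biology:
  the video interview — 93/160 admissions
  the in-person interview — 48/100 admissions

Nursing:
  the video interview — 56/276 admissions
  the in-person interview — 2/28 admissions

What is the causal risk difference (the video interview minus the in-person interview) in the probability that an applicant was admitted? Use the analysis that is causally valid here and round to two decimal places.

The department-specific comparison favours the video interview throughout, but the pooled figures favour the in-person interview. The question is whether to condition on department.
Here department is a common cause — it drives both which interview format a case falls under and the outcome. The crude comparison mixes populations; the stratum-specific rates are the causally relevant ones.
Adjusting over the population distribution of department: 0.277·(0.841−0.669) + 0.333·(0.581−0.480) + 0.390·(0.203−0.071) = +0.133.

+0.13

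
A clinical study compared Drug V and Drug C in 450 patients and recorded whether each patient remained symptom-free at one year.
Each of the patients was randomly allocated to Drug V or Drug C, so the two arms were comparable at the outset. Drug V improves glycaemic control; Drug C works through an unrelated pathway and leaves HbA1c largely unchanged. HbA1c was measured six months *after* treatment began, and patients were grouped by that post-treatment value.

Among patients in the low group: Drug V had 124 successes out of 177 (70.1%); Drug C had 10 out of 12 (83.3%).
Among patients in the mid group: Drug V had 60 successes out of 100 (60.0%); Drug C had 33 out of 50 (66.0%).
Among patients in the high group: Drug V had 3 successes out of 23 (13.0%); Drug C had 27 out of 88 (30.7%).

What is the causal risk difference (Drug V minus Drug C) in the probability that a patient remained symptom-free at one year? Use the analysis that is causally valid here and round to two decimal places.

+0.16

Within every HbA1c level Drug C has the higher rate, yet pooled Drug V does — Simpson's reversal.
HbA1c is downstream of the drug. One should not condition on a consequence of treatment, so the overall rates are the right comparison.
The causal difference is the pooled difference: 0.623 − 0.467 = +0.157.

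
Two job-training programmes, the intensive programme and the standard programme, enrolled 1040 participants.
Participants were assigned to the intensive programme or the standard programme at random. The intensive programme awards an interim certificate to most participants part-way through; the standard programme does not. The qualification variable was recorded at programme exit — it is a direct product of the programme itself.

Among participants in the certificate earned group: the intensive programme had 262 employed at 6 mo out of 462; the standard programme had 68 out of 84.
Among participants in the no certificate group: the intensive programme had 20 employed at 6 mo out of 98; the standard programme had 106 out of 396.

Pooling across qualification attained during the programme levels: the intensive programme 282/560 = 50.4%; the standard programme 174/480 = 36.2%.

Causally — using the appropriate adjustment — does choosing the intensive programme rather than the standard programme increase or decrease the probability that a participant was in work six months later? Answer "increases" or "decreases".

increases

The qualification attained during the programme-specific comparison favours the standard programme throughout, but the pooled figures favour the intensive programme. The question is whether to condition on qualification attained during the programme.
Stratifying would compare programmes among participants the programmes themselves sorted into qualification attained during the programme groups — a form of selection on an intermediate. The unconditioned pooled rates give the total causal effect.
Pooled: the intensive programme 50.4% vs the standard programme 36.2%; the intensive programme is higher overall.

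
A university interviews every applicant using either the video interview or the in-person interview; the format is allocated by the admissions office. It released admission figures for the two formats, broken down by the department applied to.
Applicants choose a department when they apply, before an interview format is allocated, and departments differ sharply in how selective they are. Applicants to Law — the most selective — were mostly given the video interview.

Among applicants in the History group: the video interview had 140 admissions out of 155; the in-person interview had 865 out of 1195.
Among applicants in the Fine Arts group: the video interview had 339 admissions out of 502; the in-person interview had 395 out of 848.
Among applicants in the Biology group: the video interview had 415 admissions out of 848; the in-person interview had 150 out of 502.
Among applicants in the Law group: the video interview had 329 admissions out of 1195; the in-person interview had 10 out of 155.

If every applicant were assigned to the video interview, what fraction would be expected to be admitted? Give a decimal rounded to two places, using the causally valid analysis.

0.59

Here department is a common cause — it drives both which interview format a case falls under and the outcome. The crude comparison mixes populations; the stratum-specific rates are the causally relevant ones.
Standardising the video interview to the population department mix: 0.250·140/155 + 0.250·339/502 + 0.250·415/848 + 0.250·329/1195 = 0.586.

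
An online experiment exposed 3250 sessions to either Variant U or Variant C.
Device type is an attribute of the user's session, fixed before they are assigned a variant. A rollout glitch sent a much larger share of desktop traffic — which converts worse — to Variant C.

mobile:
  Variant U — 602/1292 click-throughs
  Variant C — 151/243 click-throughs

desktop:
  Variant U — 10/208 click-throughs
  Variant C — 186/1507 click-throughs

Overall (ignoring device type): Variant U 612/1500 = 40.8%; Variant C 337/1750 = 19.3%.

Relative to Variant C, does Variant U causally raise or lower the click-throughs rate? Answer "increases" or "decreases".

The device type-specific comparison favours Variant C throughout, but the pooled figures favour Variant U. The question is whether to condition on device type.
Here device type is a common cause — it drives both which variant a case falls under and the outcome. The crude comparison mixes populations; the stratum-specific rates are the causally relevant ones.
Within each level — mobile: 46.6% vs 62.1%; desktop: 4.8% vs 12.3% — Variant C is higher every time.

decreases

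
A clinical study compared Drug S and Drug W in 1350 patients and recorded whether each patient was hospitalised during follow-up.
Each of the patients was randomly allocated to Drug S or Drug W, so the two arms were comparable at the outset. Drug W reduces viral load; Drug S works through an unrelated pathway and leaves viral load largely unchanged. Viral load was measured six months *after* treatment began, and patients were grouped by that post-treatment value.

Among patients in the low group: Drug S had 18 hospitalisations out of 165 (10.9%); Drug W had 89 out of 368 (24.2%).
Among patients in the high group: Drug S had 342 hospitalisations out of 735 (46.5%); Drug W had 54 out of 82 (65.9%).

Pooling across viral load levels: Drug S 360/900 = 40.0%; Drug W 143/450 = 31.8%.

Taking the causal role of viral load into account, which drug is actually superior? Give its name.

Viral load lies on the pathway drug → viral load → outcome, so adjusting for it blocks the indirect effect. For the total causal effect of drug, use the unadjusted pooled rates.
Pooled: Drug S 40.0% vs Drug W 31.8%; Drug W is lower overall.

Drug W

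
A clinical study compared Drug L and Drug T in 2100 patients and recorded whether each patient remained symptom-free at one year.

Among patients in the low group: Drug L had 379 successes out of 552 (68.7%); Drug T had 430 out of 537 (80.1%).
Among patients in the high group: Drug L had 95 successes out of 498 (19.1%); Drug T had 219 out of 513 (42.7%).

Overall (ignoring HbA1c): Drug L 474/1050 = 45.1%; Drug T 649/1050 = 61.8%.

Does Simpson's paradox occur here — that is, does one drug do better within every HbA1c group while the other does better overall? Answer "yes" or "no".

Within each HbA1c level (low 68.7% vs 80.1%; high 19.1% vs 42.7%), Drug T has the higher rate every time. Pooled: 45.1% vs 61.8% — Drug T has the higher rate overall. They agree.

no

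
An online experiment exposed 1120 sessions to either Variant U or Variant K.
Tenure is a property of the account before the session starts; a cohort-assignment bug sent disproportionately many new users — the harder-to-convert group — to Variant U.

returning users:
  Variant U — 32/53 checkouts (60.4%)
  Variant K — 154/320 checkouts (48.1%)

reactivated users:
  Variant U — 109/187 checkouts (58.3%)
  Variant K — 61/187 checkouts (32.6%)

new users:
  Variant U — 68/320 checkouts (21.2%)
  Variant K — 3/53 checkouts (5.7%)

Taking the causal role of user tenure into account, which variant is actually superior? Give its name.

Variant U

The stratified and pooled comparisons disagree (Variant U wins within each user tenure; Variant K wins overall), so the answer turns on the causal role of user tenure.
User tenure satisfies the back-door criterion: it is not a descendant of the variant, and it blocks the spurious path from variant to outcome. Adjusting for it (i.e., using the within-user tenure rates) gives the causal effect.
Within each level — returning users: 60.4% vs 48.1%; reactivated users: 58.3% vs 32.6%; new users: 21.2% vs 5.7% — Variant U is higher every time.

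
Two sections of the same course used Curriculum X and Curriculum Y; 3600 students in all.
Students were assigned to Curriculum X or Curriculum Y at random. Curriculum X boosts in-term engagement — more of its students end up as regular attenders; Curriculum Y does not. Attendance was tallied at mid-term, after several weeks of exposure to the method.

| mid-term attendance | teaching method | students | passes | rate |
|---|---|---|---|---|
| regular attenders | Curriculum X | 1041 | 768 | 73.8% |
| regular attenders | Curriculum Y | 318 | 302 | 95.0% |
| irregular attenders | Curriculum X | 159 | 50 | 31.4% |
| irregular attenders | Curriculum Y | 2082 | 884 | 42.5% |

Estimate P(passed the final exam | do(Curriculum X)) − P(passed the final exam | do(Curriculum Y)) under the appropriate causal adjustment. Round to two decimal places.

+0.19

Mid-term attendance lies on the pathway teaching method → mid-term attendance → outcome, so adjusting for it blocks the indirect effect. For the total causal effect of teaching method, use the unadjusted pooled rates.
The causal difference is the pooled difference: 0.682 − 0.494 = +0.188.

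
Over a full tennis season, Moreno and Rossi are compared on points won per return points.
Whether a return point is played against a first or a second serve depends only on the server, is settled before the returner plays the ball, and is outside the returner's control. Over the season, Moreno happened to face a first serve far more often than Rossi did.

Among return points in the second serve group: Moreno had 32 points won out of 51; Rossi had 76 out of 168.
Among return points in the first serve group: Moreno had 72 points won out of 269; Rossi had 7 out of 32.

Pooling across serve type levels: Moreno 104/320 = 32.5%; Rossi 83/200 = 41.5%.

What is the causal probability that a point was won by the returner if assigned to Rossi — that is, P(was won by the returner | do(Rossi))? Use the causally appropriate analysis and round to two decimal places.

Serve type is set before the player has any effect — it is not caused by the player — and it independently drives the outcome. That makes it a confounder, so the causal comparison is within serve type levels.
Standardising Rossi to the population serve type mix: 0.421·76/168 + 0.579·7/32 = 0.317.

0.32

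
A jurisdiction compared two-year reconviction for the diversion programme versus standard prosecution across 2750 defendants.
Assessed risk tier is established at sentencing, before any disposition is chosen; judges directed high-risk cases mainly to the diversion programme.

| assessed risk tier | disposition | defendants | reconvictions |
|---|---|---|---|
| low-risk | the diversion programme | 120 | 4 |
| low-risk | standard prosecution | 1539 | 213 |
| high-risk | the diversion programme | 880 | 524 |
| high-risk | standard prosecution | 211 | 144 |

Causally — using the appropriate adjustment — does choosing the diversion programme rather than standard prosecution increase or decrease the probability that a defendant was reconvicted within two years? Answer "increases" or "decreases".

decreases

The imbalance in assessed risk tier arose from how defendants were allocated, not from anything the disposition did; and assessed risk tier independently affects the outcome. The pooled gap is confounded — condition on assessed risk tier.
Within each level — low-risk: 3.3% vs 13.8%; high-risk: 59.5% vs 68.2% — the diversion programme is lower every time.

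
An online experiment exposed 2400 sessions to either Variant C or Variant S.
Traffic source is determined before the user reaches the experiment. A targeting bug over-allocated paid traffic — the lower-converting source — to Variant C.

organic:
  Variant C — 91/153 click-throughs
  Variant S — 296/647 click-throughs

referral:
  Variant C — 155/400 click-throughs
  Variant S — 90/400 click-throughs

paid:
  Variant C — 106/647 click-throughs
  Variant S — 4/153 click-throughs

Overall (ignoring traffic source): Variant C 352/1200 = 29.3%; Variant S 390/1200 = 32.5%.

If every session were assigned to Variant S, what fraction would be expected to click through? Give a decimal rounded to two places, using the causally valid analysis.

0.24

Nothing the variant does changes traffic source; the imbalance is an allocation artefact. With traffic source also predicting the outcome, the pooled figure is confounded, and the within-stratum comparison is the causal one.
Standardising Variant S to the population traffic source mix: 0.333·296/647 + 0.333·90/400 + 0.333·4/153 = 0.236.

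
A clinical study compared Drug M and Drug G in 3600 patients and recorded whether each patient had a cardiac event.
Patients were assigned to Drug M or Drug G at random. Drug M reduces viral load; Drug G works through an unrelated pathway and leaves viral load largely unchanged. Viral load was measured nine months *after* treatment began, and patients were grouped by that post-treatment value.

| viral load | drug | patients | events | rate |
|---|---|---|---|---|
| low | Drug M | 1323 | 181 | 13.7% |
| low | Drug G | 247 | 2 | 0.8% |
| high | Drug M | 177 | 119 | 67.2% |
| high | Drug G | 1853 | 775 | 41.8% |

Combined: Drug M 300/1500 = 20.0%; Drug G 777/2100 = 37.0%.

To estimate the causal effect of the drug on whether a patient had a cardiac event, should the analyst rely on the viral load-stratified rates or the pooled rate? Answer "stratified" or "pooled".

The distribution of viral load is itself part of what the drug does — it is an intermediate outcome. Holding it fixed would remove that part of the effect; the total effect is the pooled difference.
Pooled: Drug M 20.0% vs Drug G 37.0%; Drug M is lower overall.

pooled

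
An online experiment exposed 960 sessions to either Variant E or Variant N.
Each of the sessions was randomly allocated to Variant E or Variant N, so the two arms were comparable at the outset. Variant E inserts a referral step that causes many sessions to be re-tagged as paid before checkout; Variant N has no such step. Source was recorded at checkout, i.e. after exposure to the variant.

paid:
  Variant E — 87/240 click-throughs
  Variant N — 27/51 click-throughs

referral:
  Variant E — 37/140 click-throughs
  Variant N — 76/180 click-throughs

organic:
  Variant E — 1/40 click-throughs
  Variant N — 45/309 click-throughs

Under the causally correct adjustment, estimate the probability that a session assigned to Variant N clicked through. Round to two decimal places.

Because the variant influences traffic source, traffic source is a post-treatment mediator, not a confounder. Stratifying on it would bias the estimate; the causal effect is the crude pooled difference.
So P(outcome | do(Variant N)) is just the pooled rate for Variant N: 148/540 = 0.274.

0.27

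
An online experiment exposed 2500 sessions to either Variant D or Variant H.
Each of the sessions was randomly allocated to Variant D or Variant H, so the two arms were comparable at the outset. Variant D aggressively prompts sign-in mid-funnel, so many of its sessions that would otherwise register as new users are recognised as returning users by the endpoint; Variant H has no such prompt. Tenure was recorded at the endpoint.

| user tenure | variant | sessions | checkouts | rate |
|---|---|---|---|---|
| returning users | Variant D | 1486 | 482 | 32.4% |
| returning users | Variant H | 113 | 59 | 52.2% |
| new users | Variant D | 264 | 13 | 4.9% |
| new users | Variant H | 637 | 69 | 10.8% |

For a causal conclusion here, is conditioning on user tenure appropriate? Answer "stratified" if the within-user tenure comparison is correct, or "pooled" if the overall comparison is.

Within every user tenure level Variant H has the higher rate, yet pooled Variant D does — Simpson's reversal.
User tenure lies on the pathway variant → user tenure → outcome, so adjusting for it blocks the indirect effect. For the total causal effect of variant, use the unadjusted pooled rates.
Pooled: Variant D 28.3% vs Variant H 17.1%; Variant D is higher overall.

pooled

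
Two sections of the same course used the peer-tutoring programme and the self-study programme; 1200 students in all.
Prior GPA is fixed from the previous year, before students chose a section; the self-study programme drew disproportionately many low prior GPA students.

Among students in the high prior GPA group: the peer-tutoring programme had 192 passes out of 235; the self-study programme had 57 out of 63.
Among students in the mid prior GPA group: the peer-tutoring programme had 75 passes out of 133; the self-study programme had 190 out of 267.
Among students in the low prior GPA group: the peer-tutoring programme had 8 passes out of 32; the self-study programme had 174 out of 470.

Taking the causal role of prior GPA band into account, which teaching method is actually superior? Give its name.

the self-study programme

Since prior GPA band is a pre-existing factor (not a product of the teaching method) and it affects the outcome on its own, it is a confounder. The stratified rates, not the pooled rate, identify the causal effect.
Within each level — high prior GPA: 81.7% vs 90.5%; mid prior GPA: 56.4% vs 71.2%; low prior GPA: 25.0% vs 37.0% — the self-study programme is higher every time.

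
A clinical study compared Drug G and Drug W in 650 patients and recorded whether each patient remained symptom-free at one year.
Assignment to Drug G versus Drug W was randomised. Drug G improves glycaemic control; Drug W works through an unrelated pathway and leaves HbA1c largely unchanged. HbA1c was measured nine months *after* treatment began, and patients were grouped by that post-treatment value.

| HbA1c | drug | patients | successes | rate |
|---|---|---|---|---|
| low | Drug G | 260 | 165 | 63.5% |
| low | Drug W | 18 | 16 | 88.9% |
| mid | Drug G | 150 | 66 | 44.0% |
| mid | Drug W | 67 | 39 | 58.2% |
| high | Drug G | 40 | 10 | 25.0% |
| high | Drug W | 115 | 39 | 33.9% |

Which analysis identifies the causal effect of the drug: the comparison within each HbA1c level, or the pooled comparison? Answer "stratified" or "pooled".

pooled

Drug W is higher inside every HbA1c stratum but Drug G is higher in aggregate. Whether to stratify depends on how HbA1c relates to the drug.
HbA1c is recorded after the drug and is itself shifted by it — it sits on the causal path from drug to outcome. Conditioning on a mediator would strip out part of the effect we want; the pooled comparison gives the total causal effect.
Pooled: Drug G 53.6% vs Drug W 47.0%; Drug G is higher overall.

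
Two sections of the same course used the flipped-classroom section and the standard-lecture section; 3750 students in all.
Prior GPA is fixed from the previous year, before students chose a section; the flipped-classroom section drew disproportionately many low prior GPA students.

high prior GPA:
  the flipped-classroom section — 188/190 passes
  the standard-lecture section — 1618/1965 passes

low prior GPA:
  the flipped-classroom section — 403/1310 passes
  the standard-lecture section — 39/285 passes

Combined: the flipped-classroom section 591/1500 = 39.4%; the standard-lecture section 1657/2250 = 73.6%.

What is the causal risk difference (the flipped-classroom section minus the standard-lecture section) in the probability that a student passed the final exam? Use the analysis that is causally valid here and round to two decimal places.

+0.17

Nothing the teaching method does changes prior GPA band; the imbalance is an allocation artefact. With prior GPA band also predicting the outcome, the pooled figure is confounded, and the within-stratum comparison is the causal one.
Adjusting over the population distribution of prior GPA band: 0.575·(0.989−0.823) + 0.425·(0.308−0.137) = +0.168.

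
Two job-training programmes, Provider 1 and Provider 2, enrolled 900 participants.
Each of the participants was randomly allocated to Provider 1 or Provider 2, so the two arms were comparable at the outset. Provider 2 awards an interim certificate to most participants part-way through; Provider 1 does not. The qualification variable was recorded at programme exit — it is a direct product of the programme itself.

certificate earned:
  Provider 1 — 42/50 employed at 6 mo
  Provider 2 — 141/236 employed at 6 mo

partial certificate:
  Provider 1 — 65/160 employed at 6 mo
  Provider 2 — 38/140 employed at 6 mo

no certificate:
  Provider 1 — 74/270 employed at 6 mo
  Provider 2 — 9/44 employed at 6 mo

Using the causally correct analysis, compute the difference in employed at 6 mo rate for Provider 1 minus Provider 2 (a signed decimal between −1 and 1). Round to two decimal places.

The stratified and pooled comparisons disagree (Provider 1 wins within each qualification attained during the programme; Provider 2 wins overall), so the answer turns on the causal role of qualification attained during the programme.
Because the programme influences qualification attained during the programme, qualification attained during the programme is a post-treatment mediator, not a confounder. Stratifying on it would bias the estimate; the causal effect is the crude pooled difference.
The causal difference is the pooled difference: 0.377 − 0.448 = -0.071.

-0.07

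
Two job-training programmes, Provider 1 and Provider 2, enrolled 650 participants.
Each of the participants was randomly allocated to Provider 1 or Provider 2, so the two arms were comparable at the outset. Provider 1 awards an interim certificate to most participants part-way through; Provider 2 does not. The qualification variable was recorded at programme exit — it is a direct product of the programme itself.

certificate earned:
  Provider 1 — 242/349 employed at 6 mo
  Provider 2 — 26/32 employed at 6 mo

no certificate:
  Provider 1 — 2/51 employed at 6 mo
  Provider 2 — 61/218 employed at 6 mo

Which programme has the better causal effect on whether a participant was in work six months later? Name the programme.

Provider 1

Within every qualification attained during the programme level Provider 2 has the higher rate, yet pooled Provider 1 does — Simpson's reversal.
Qualification attained during the programme is downstream of the programme. One should not condition on a consequence of treatment, so the overall rates are the right comparison.
Pooled: Provider 1 61.0% vs Provider 2 34.8%; Provider 1 is higher overall.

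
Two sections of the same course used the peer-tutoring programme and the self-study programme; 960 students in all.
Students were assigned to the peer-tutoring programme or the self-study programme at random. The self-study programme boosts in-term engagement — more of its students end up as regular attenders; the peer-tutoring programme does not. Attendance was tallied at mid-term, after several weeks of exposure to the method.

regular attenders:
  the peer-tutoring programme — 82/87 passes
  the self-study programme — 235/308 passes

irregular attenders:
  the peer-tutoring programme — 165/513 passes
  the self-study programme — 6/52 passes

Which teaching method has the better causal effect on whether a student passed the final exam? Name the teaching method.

the self-study programme

The mid-term attendance-specific comparison favours the peer-tutoring programme throughout, but the pooled figures favour the self-study programme. The question is whether to condition on mid-term attendance.
Because the teaching method influences mid-term attendance, mid-term attendance is a post-treatment mediator, not a confounder. Stratifying on it would bias the estimate; the causal effect is the crude pooled difference.
Pooled: the peer-tutoring programme 41.2% vs the self-study programme 66.9%; the self-study programme is higher overall.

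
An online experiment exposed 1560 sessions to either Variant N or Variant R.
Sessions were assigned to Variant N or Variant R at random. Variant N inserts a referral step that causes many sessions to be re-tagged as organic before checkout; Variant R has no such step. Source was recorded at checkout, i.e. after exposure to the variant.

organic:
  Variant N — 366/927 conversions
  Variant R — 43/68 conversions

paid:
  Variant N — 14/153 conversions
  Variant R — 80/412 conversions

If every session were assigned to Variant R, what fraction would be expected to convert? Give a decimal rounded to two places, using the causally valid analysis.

0.26

The traffic source-specific comparison favours Variant R throughout, but the pooled figures favour Variant N. The question is whether to condition on traffic source.
Traffic source is downstream of the variant. One should not condition on a consequence of treatment, so the overall rates are the right comparison.
So P(outcome | do(Variant R)) is just the pooled rate for Variant R: 123/480 = 0.256.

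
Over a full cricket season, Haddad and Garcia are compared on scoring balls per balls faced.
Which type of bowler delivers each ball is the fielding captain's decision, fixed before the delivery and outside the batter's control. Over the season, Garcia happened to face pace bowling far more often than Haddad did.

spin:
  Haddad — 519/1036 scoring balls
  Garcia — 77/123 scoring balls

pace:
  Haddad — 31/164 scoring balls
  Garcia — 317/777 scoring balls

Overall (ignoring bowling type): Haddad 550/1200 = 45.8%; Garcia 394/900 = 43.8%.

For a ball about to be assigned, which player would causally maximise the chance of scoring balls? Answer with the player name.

Garcia

The bowling type-specific comparison favours Garcia throughout, but the pooled figures favour Haddad. The question is whether to condition on bowling type.
Nothing the player does changes bowling type; the imbalance is an allocation artefact. With bowling type also predicting the outcome, the pooled figure is confounded, and the within-stratum comparison is the causal one.
Within each level — spin: 50.1% vs 62.6%; pace: 18.9% vs 40.8% — Garcia is higher every time.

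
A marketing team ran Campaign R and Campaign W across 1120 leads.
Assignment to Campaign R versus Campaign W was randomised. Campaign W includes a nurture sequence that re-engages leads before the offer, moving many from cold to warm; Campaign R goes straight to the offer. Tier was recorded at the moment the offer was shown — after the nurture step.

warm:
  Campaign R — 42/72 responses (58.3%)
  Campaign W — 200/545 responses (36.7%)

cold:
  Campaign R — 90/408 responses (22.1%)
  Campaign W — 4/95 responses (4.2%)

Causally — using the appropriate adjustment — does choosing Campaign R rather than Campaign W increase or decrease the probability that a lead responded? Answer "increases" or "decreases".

decreases

Campaign R is higher inside every engagement tier stratum but Campaign W is higher in aggregate. Whether to stratify depends on how engagement tier relates to the campaign.
Because the campaign influences engagement tier, engagement tier is a post-treatment mediator, not a confounder. Stratifying on it would bias the estimate; the causal effect is the crude pooled difference.
Pooled: Campaign R 27.5% vs Campaign W 31.9%; Campaign W is higher overall.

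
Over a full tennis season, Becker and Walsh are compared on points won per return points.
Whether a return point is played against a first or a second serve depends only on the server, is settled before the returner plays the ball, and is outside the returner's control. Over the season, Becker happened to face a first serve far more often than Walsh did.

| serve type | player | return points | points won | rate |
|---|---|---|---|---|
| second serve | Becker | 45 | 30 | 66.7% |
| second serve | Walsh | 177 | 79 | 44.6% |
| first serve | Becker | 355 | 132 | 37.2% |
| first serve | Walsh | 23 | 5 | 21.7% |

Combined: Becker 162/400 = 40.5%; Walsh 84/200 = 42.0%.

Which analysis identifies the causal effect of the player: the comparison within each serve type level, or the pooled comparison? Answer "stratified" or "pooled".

stratified

The stratified and pooled comparisons disagree (Becker wins within each serve type; Walsh wins overall), so the answer turns on the causal role of serve type.
Serve type differs across players for reasons unrelated to any effect of the player itself, and it separately predicts the outcome — a classic confounder. We must compare within serve type levels.
Within each level — second serve: 66.7% vs 44.6%; first serve: 37.2% vs 21.7% — Becker is higher every time.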